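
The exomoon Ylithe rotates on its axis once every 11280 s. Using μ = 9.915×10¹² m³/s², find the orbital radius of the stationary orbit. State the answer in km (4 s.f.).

A synchronous orbit has period T, so by Kepler's third law a = (μT²/4π²)^(1/3).
μT²/4π² = 9.915×10¹² × (1.128×10⁴)² / 39.48 = 3.196×10¹⁹ m³.
a = 3.173×10⁶ m = 3173.3 km.

r_sync ≈ 3173 km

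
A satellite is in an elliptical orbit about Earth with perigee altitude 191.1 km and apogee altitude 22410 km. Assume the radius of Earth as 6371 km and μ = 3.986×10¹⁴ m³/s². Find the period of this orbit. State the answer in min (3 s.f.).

T ≈ 390 min

r_p = 6371 + 191.1 = 6562.1 km = 6.5621×10⁶ m.
r_a = 6371 + 22410 = 28781 km = 2.8781×10⁷ m.
Semi-major axis a = (r_p + r_a)/2 = (6562.1 + 28781)/2 = 17672 km = 1.767×10⁷ m.
By Kepler's third law T = 2π√(a³/μ) = 2π × 3.721×10³ = 2.338×10⁴ s.
= 389.6 min.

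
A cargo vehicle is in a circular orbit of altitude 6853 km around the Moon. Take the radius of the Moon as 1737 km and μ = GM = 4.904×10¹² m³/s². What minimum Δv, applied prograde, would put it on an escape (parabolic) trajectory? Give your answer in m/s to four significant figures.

r = 1737 + 6853 = 8590.0 km = 8.5900×10⁶ m.
Circular speed v_c = √(μ/r) = 755.6 m/s.
Escape speed v_esc = √(2μ/r) = √2 × v_c = 1069 m/s.
Δv = v_esc − v_c = 313.0 m/s.

Δv ≈ 313.0 m/s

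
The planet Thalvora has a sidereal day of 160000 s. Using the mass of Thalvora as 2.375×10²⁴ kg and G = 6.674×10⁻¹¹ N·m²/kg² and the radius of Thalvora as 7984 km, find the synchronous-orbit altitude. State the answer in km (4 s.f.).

μ = GM = 6.674×10⁻¹¹ × 2.375×10²⁴ = 1.585×10¹⁴ m³/s².
A synchronous orbit has period T, so by Kepler's third law a = (μT²/4π²)^(1/3).
μT²/4π² = 1.585×10¹⁴ × (1.600×10⁵)² / 39.48 = 1.028×10²³ m³.
a = 4.684×10⁷ m = 46843 km.
Altitude h = a − R = 46843 − 7984 = 38859 km.

h_sync ≈ 38860 km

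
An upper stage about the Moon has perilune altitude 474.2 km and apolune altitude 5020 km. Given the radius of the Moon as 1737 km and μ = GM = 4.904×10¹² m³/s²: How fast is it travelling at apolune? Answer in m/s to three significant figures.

r_p = 1737 + 474.2 = 2211.2 km = 2.2112×10⁶ m.
r_a = 1737 + 5020 = 6757.0 km = 6.7570×10⁶ m.
Semi-major axis a = (r_p + r_a)/2 = 4484.1 km = 4.484×10⁶ m.
Vis-viva: v² = μ(2/r − 1/a) = 4.904×10¹² × (2.960×10⁻⁷ − 2.230×10⁻⁷) = 3.579×10⁵ m²/s².
v = 598.2 m/s.

v ≈ 598 m/s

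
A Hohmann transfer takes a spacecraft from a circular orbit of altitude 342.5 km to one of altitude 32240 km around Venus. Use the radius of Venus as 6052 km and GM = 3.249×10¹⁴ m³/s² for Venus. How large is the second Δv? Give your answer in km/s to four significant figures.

r₁ = 6052 + 342.5 = 6394.5 km = 6.3945×10⁶ m.
r₂ = 6052 + 32240 = 38292 km = 3.8292×10⁷ m.
Transfer ellipse a_t = (r₁ + r₂)/2 = 2.234×10⁷ m.
At r₁: circular v_c1 = √(μ/r₁) = 7128 m/s; transfer-periapsis v_p = √[μ(2/r₁ − 1/a_t)] = 9332 m/s.
At r₂: circular v_c2 = √(μ/r₂) = 2913 m/s; transfer-apoapsis v_a = √[μ(2/r₂ − 1/a_t)] = 1558 m/s.
Δv₂ = v_c2 − v_a = 1355 m/s.
= 1.355 km/s.

Δv ≈ 1.355 km/s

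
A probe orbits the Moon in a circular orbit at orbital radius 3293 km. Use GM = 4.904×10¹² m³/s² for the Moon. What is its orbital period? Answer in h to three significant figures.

r = 3293 km = 3.293×10⁶ m.
Kepler's third law: T = 2π√(r³/μ) = 2π√((3.293×10⁶)³ / 4.904×10¹²).
r³/μ = 7.282×10⁶ s², so T = 2π × 2.698×10³ = 1.695×10⁴ s.
Converting: 1.695×10⁴ s ÷ 3600 = 4.710 h.

T ≈ 4.71 h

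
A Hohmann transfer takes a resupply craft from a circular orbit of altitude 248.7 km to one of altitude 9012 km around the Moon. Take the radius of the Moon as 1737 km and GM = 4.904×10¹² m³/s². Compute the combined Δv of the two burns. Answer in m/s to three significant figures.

r₁ = 1737 + 248.7 = 1985.7 km = 1.9857×10⁶ m.
r₂ = 1737 + 9012 = 10749 km = 1.0749×10⁷ m.
Transfer ellipse a_t = (r₁ + r₂)/2 = 6.367×10⁶ m.
At r₁: circular v_c1 = √(μ/r₁) = 1572 m/s; transfer-perilune v_p = √[μ(2/r₁ − 1/a_t)] = 2042 m/s.
Δv₁ = v_p − v_c1 = 470.3 m/s.
At r₂: circular v_c2 = √(μ/r₂) = 675.4 m/s; transfer-apolune v_a = √[μ(2/r₂ − 1/a_t)] = 377.2 m/s.
Δv₂ = v_c2 − v_a = 298.2 m/s.
Total Δv = Δv₁ + Δv₂ = 768.6 m/s.

Δv_total ≈ 769 m/s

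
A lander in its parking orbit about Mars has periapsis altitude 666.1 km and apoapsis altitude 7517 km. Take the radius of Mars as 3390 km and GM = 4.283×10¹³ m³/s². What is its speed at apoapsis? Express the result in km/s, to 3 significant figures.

r_p = 3390 + 666.1 = 4056.1 km = 4.0561×10⁶ m.
r_a = 3390 + 7517 = 10907 km = 1.0907×10⁷ m.
Semi-major axis a = (r_p + r_a)/2 = 7481.6 km = 7.482×10⁶ m.
Vis-viva: v² = μ(2/r − 1/a) = 4.283×10¹³ × (1.834×10⁻⁷ − 1.337×10⁻⁷) = 2.129×10⁶ m²/s².
v = 1459 m/s = 1.459 km/s.

v ≈ 1.46 km/s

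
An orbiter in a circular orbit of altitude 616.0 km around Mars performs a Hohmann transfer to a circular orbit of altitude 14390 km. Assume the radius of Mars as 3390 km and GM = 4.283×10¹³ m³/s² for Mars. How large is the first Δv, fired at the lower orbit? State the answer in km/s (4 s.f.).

Δv ≈ 0.9077 km/s

r₁ = 3390 + 616.0 = 4006.0 km = 4.0060×10⁶ m.
r₂ = 3390 + 14390 = 17780 km = 1.7780×10⁷ m.
Transfer ellipse a_t = (r₁ + r₂)/2 = 1.089×10⁷ m.
At r₁: circular v_c1 = √(μ/r₁) = 3270 m/s; transfer-periapsis v_p = √[μ(2/r₁ − 1/a_t)] = 4177 m/s.
Δv₁ = v_p − v_c1 = 907.7 m/s.
= 0.9077 km/s.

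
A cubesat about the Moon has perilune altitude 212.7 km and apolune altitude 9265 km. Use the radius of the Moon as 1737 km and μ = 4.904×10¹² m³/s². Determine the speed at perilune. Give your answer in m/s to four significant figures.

r_p = 1737 + 212.7 = 1949.7 km = 1.9497×10⁶ m.
r_a = 1737 + 9265 = 11002 km = 1.1002×10⁷ m.
Semi-major axis a = (r_p + r_a)/2 = 6475.9 km = 6.476×10⁶ m.
Vis-viva: v² = μ(2/r − 1/a) = 4.904×10¹² × (1.026×10⁻⁶ − 1.544×10⁻⁷) = 4.273×10⁶ m²/s².
v = 2067 m/s.

v ≈ 2067 m/s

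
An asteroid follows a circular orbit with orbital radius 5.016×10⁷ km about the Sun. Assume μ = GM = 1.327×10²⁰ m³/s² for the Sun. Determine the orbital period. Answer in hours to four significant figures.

T ≈ 1702 hours

r = 5.016×10⁷ km = 5.016×10¹⁰ m.
Kepler's third law: T = 2π√(r³/μ) = 2π√((5.016×10¹⁰)³ / 1.327×10²⁰).
r³/μ = 9.510×10¹¹ s², so T = 2π × 9.752×10⁵ = 6.127×10⁶ s.
Converting: 6.127×10⁶ s ÷ 3600 = 1702 hours.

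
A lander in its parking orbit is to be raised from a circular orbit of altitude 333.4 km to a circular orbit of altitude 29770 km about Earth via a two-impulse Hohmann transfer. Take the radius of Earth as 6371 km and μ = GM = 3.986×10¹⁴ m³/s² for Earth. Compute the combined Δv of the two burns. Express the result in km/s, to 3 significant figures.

r₁ = 6371 + 333.4 = 6704.4 km = 6.7044×10⁶ m.
r₂ = 6371 + 29770 = 36141 km = 3.6141×10⁷ m.
Transfer ellipse a_t = (r₁ + r₂)/2 = 2.142×10⁷ m.
At r₁: circular v_c1 = √(μ/r₁) = 7711 m/s; transfer-perigee v_p = √[μ(2/r₁ − 1/a_t)] = 10020 m/s.
Δv₁ = v_p − v_c1 = 2304 m/s.
At r₂: circular v_c2 = √(μ/r₂) = 3321 m/s; transfer-apogee v_a = √[μ(2/r₂ − 1/a_t)] = 1858 m/s.
Δv₂ = v_c2 − v_a = 1463 m/s.
Total Δv = Δv₁ + Δv₂ = 3768 m/s = 3.768 km/s.

Δv_total ≈ 3.77 km/s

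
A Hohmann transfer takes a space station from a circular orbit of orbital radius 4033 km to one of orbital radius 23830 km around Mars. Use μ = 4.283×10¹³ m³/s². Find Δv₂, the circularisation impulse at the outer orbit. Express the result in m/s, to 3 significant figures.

r₁ = 4033 km = 4.033×10⁶ m.
r₂ = 23830 km = 2.383×10⁷ m.
Transfer ellipse a_t = (r₁ + r₂)/2 = 1.393×10⁷ m.
At r₁: circular v_c1 = √(μ/r₁) = 3259 m/s; transfer-periapsis v_p = √[μ(2/r₁ − 1/a_t)] = 4262 m/s.
At r₂: circular v_c2 = √(μ/r₂) = 1341 m/s; transfer-apoapsis v_a = √[μ(2/r₂ − 1/a_t)] = 721.3 m/s.
Δv₂ = v_c2 − v_a = 619.3 m/s.

Δv ≈ 619 m/s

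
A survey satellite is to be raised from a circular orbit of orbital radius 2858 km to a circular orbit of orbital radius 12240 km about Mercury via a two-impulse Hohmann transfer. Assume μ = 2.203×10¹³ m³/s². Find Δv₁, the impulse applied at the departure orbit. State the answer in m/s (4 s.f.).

r₁ = 2858 km = 2.858×10⁶ m.
r₂ = 12240 km = 1.224×10⁷ m.
Transfer ellipse a_t = (r₁ + r₂)/2 = 7.549×10⁶ m.
At r₁: circular v_c1 = √(μ/r₁) = 2776 m/s; transfer-periherm v_p = √[μ(2/r₁ − 1/a_t)] = 3535 m/s.
Δv₁ = v_p − v_c1 = 758.9 m/s.

Δv ≈ 758.9 m/s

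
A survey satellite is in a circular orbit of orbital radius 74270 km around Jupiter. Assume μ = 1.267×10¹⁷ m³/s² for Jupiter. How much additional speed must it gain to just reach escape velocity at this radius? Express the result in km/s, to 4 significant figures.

Δv ≈ 17.11 km/s

r = 74270 km = 7.427×10⁷ m.
Circular speed v_c = √(μ/r) = 41300 m/s.
Escape speed v_esc = √(2μ/r) = √2 × v_c = 58410 m/s.
Δv = v_esc − v_c = 17110 m/s = 17.11 km/s.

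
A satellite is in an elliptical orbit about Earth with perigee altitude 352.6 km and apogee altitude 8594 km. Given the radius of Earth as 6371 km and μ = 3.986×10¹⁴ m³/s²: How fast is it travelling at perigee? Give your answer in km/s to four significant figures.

r_p = 6371 + 352.6 = 6723.6 km = 6.7236×10⁶ m.
r_a = 6371 + 8594 = 14965 km = 1.4965×10⁷ m.
Semi-major axis a = (r_p + r_a)/2 = 10844 km = 1.084×10⁷ m.
Vis-viva: v² = μ(2/r − 1/a) = 3.986×10¹⁴ × (2.975×10⁻⁷ − 9.221×10⁻⁸) = 8.181×10⁷ m²/s².
v = 9045 m/s = 9.045 km/s.

v ≈ 9.045 km/s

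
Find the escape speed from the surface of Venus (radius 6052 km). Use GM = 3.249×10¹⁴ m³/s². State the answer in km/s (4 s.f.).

r = R = 6.052×10⁶ m.
Escape speed v_esc = √(2μ/r) = √(2 × 3.249×10¹⁴ / 6.052×10⁶) = √(1.074×10⁸) = 10360 m/s.
= 10.36 km/s.

v_esc ≈ 10.36 km/s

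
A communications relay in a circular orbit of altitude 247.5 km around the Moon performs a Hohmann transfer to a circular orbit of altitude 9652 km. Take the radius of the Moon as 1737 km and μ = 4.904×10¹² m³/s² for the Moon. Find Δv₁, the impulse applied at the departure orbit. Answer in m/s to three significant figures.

r₁ = 1737 + 247.5 = 1984.5 km = 1.9845×10⁶ m.
r₂ = 1737 + 9652 = 11389 km = 1.1389×10⁷ m.
Transfer ellipse a_t = (r₁ + r₂)/2 = 6.687×10⁶ m.
At r₁: circular v_c1 = √(μ/r₁) = 1572 m/s; transfer-perilune v_p = √[μ(2/r₁ − 1/a_t)] = 2052 m/s.
Δv₁ = v_p − v_c1 = 479.6 m/s.

Δv ≈ 480 m/s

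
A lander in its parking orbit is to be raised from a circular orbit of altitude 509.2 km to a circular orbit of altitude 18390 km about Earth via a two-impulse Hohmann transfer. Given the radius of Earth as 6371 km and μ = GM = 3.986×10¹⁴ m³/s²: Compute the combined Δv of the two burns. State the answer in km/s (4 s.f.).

r₁ = 6371 + 509.2 = 6880.2 km = 6.8802×10⁶ m.
r₂ = 6371 + 18390 = 24761 km = 2.4761×10⁷ m.
Transfer ellipse a_t = (r₁ + r₂)/2 = 1.582×10⁷ m.
At r₁: circular v_c1 = √(μ/r₁) = 7611 m/s; transfer-perigee v_p = √[μ(2/r₁ − 1/a_t)] = 9522 m/s.
Δv₁ = v_p − v_c1 = 1911 m/s.
At r₂: circular v_c2 = √(μ/r₂) = 4012 m/s; transfer-apogee v_a = √[μ(2/r₂ − 1/a_t)] = 2646 m/s.
Δv₂ = v_c2 − v_a = 1366 m/s.
Total Δv = Δv₁ + Δv₂ = 3277 m/s = 3.277 km/s.

Δv_total ≈ 3.277 km/s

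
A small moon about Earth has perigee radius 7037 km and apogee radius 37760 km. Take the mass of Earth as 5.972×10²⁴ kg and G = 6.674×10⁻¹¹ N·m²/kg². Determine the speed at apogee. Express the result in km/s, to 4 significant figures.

v ≈ 1.821 km/s

μ = GM = 6.674×10⁻¹¹ × 5.972×10²⁴ = 3.986×10¹⁴ m³/s².
Semi-major axis a = (r_p + r_a)/2 = 22398 km = 2.240×10⁷ m.
Vis-viva: v² = μ(2/r − 1/a) = 3.986×10¹⁴ × (5.297×10⁻⁸ − 4.465×10⁻⁸) = 3.316×10⁶ m²/s².
v = 1821 m/s = 1.821 km/s.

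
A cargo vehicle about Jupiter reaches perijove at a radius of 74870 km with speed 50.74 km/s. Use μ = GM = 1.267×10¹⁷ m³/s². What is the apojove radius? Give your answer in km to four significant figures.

apojove radius ≈ 2.380×10⁵ km

r_p = 7.487×10⁷ m.
Specific energy ε = v²/2 − μ/r = -4.050×10⁸ J/kg, so a = −μ/(2ε) = 1.564×10⁸ m.
The apsides satisfy r_p + r_a = 2a, so the apojove radius is 2a − r_p = 2.380×10⁸ m = 2.3798×10⁵ km.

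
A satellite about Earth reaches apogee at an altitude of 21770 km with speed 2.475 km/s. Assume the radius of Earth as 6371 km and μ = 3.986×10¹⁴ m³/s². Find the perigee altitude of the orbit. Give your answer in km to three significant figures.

r_a = 6371 + 21770 = 28141 km = 2.814×10⁷ m.
Specific energy ε = v²/2 − μ/r = -1.110×10⁷ J/kg, so a = −μ/(2ε) = 1.795×10⁷ m.
The apsides satisfy r_p + r_a = 2a, so the perigee radius is 2a − r_a = 7.764×10⁶ m = 7763.8 km.
Perigee altitude = 7763.8 − 6371 = 1392.8 km.

perigee altitude ≈ 1390 km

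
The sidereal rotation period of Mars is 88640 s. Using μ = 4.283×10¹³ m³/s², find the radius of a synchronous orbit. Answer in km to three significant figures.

r_sync ≈ 20400 km

A synchronous orbit has period T, so by Kepler's third law a = (μT²/4π²)^(1/3).
μT²/4π² = 4.283×10¹³ × (8.864×10⁴)² / 39.48 = 8.524×10²¹ m³.
a = 2.043×10⁷ m = 20428 km.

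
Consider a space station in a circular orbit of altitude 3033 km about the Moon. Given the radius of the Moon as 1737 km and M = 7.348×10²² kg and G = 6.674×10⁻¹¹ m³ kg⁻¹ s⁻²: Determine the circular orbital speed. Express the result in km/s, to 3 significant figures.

v ≈ 1.01 km/s

μ = GM = 6.674×10⁻¹¹ × 7.348×10²² = 4.904×10¹² m³/s².
r = 1737 + 3033 = 4770.0 km = 4.7700×10⁶ m.
For a circular orbit v = √(μ/r) = √(4.904×10¹² / 4.770×10⁶) = √(1.028×10⁶) = 1014 m/s.
That is 1.014 km/s.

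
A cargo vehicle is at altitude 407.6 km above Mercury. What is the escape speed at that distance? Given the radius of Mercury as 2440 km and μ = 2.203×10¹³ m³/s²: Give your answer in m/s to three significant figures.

r = 2440 + 407.6 = 2847.6 km = 2.8476×10⁶ m.
Escape speed v_esc = √(2μ/r) = √(2 × 2.203×10¹³ / 2.848×10⁶) = √(1.547×10⁷) = 3934 m/s.

v_esc ≈ 3930 m/s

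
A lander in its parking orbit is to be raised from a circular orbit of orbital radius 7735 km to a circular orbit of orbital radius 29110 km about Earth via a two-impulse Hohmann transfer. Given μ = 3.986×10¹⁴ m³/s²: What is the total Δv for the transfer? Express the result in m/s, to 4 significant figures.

r₁ = 7735 km = 7.735×10⁶ m.
r₂ = 29110 km = 2.911×10⁷ m.
Transfer ellipse a_t = (r₁ + r₂)/2 = 1.842×10⁷ m.
At r₁: circular v_c1 = √(μ/r₁) = 7179 m/s; transfer-perigee v_p = √[μ(2/r₁ − 1/a_t)] = 9024 m/s.
Δv₁ = v_p − v_c1 = 1845 m/s.
At r₂: circular v_c2 = √(μ/r₂) = 3700 m/s; transfer-apogee v_a = √[μ(2/r₂ − 1/a_t)] = 2398 m/s.
Δv₂ = v_c2 − v_a = 1303 m/s.
Total Δv = Δv₁ + Δv₂ = 3148 m/s.

Δv_total ≈ 3148 m/s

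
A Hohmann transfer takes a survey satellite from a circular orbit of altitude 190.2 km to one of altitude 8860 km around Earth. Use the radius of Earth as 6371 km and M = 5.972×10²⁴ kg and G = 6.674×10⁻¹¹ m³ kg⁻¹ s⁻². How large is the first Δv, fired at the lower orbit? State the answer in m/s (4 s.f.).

μ = GM = 6.674×10⁻¹¹ × 5.972×10²⁴ = 3.986×10¹⁴ m³/s².
r₁ = 6371 + 190.2 = 6561.2 km = 6.5612×10⁶ m.
r₂ = 6371 + 8860 = 15231 km = 1.5231×10⁷ m.
Transfer ellipse a_t = (r₁ + r₂)/2 = 1.090×10⁷ m.
At r₁: circular v_c1 = √(μ/r₁) = 7794 m/s; transfer-perigee v_p = √[μ(2/r₁ − 1/a_t)] = 9215 m/s.
Δv₁ = v_p − v_c1 = 1421 m/s.

Δv ≈ 1421 m/s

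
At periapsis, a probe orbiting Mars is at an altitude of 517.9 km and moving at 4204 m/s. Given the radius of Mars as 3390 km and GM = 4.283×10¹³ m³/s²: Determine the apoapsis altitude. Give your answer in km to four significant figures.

r_p = 3390 + 517.9 = 3907.9 km = 3.908×10⁶ m.
Specific energy ε = v²/2 − μ/r = -2.123×10⁶ J/kg, so a = −μ/(2ε) = 1.009×10⁷ m.
The apsides satisfy r_p + r_a = 2a, so the apoapsis radius is 2a − r_p = 1.627×10⁷ m = 16266 km.
Apoapsis altitude = 16266 − 3390 = 12876 km.

apoapsis altitude ≈ 12880 km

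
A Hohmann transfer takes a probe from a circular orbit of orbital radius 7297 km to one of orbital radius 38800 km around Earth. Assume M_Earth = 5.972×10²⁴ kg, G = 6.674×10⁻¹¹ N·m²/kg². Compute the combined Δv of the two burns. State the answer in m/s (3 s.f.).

μ = GM = 6.674×10⁻¹¹ × 5.972×10²⁴ = 3.986×10¹⁴ m³/s².
r₁ = 7297 km = 7.297×10⁶ m.
r₂ = 38800 km = 3.880×10⁷ m.
Transfer ellipse a_t = (r₁ + r₂)/2 = 2.305×10⁷ m.
At r₁: circular v_c1 = √(μ/r₁) = 7391 m/s; transfer-perigee v_p = √[μ(2/r₁ − 1/a_t)] = 9589 m/s.
Δv₁ = v_p − v_c1 = 2198 m/s.
At r₂: circular v_c2 = √(μ/r₂) = 3205 m/s; transfer-apogee v_a = √[μ(2/r₂ − 1/a_t)] = 1803 m/s.
Δv₂ = v_c2 − v_a = 1402 m/s.
Total Δv = Δv₁ + Δv₂ = 3600 m/s.

Δv_total ≈ 3600 m/s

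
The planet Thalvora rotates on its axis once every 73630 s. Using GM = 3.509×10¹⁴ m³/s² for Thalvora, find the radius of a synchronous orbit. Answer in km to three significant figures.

A synchronous orbit has period T, so by Kepler's third law a = (μT²/4π²)^(1/3).
μT²/4π² = 3.509×10¹⁴ × (7.363×10⁴)² / 39.48 = 4.819×10²² m³.
a = 3.639×10⁷ m = 36390 km.

r_sync ≈ 36400 km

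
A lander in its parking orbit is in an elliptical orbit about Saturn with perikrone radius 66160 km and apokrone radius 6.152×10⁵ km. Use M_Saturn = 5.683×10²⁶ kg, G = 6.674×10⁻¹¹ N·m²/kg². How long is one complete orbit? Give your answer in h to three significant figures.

μ = GM = 6.674×10⁻¹¹ × 5.683×10²⁶ = 3.793×10¹⁶ m³/s².
Semi-major axis a = (r_p + r_a)/2 = (66160 + 6.1520×10⁵)/2 = 3.4068×10⁵ km = 3.407×10⁸ m.
By Kepler's third law T = 2π√(a³/μ) = 2π × 3.229×10⁴ = 2.029×10⁵ s.
= 56.35 h.

T ≈ 56.4 h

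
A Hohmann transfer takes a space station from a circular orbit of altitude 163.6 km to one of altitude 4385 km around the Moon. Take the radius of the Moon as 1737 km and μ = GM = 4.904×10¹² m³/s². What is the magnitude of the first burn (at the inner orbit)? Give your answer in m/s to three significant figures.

Δv ≈ 378 m/s

r₁ = 1737 + 163.6 = 1900.6 km = 1.9006×10⁶ m.
r₂ = 1737 + 4385 = 6122.0 km = 6.1220×10⁶ m.
Transfer ellipse a_t = (r₁ + r₂)/2 = 4.011×10⁶ m.
At r₁: circular v_c1 = √(μ/r₁) = 1606 m/s; transfer-perilune v_p = √[μ(2/r₁ − 1/a_t)] = 1984 m/s.
Δv₁ = v_p − v_c1 = 378.1 m/s.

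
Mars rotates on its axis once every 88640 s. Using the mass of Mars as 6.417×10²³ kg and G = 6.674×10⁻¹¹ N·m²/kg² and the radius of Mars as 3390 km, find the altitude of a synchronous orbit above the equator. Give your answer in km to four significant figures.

μ = GM = 6.674×10⁻¹¹ × 6.417×10²³ = 4.283×10¹³ m³/s².
A synchronous orbit has period T, so by Kepler's third law a = (μT²/4π²)^(1/3).
μT²/4π² = 4.283×10¹³ × (8.864×10⁴)² / 39.48 = 8.524×10²¹ m³.
a = 2.043×10⁷ m = 20427 km.
Altitude h = a − R = 20427 − 3390 = 17037 km.

h_sync ≈ 17040 km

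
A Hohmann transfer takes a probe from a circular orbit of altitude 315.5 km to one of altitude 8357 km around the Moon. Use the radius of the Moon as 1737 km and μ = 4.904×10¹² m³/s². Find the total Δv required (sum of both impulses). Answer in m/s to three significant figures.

Δv_total ≈ 739 m/s

r₁ = 1737 + 315.5 = 2052.5 km = 2.0525×10⁶ m.
r₂ = 1737 + 8357 = 10094 km = 1.0094×10⁷ m.
Transfer ellipse a_t = (r₁ + r₂)/2 = 6.073×10⁶ m.
At r₁: circular v_c1 = √(μ/r₁) = 1546 m/s; transfer-perilune v_p = √[μ(2/r₁ − 1/a_t)] = 1993 m/s.
Δv₁ = v_p − v_c1 = 447.0 m/s.
At r₂: circular v_c2 = √(μ/r₂) = 697.0 m/s; transfer-apolune v_a = √[μ(2/r₂ − 1/a_t)] = 405.2 m/s.
Δv₂ = v_c2 − v_a = 291.8 m/s.
Total Δv = Δv₁ + Δv₂ = 738.8 m/s.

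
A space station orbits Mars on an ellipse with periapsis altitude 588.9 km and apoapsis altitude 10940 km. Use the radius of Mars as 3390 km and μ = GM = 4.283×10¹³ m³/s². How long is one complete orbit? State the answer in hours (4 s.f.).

T ≈ 7.387 hours

r_p = 3390 + 588.9 = 3978.9 km = 3.9789×10⁶ m.
r_a = 3390 + 10940 = 14330 km = 1.4330×10⁷ m.
Semi-major axis a = (r_p + r_a)/2 = (3978.9 + 14330)/2 = 9154.5 km = 9.154×10⁶ m.
By Kepler's third law T = 2π√(a³/μ) = 2π × 4.232×10³ = 2.659×10⁴ s.
= 7.387 hours.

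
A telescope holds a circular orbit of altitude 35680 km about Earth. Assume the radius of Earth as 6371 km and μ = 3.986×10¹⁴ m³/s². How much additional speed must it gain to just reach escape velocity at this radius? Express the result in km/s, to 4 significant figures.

Δv ≈ 1.275 km/s

r = 6371 + 35680 = 42051 km = 4.2051×10⁷ m.
Circular speed v_c = √(μ/r) = 3079 m/s.
Escape speed v_esc = √(2μ/r) = √2 × v_c = 4354 m/s.
Δv = v_esc − v_c = 1275 m/s = 1.275 km/s.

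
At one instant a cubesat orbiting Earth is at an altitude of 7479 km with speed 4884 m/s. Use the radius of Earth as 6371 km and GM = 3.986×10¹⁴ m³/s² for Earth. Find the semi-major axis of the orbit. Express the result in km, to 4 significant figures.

a ≈ 11830 km

r = 6371 + 7479 = 13850 km = 1.385×10⁷ m.
Vis-viva rearranged: 1/a = 2/r − v²/μ = 1.444×10⁻⁷ − 5.984×10⁻⁸ = 8.456×10⁻⁸ m⁻¹.
a = 1.183×10⁷ m = 11826 km.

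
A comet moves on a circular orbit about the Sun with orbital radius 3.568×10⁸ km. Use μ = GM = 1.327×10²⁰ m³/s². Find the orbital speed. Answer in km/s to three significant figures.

v ≈ 19.3 km/s

r = 3.568×10⁸ km = 3.568×10¹¹ m.
For a circular orbit v = √(μ/r) = √(1.327×10²⁰ / 3.568×10¹¹) = √(3.719×10⁸) = 19290 m/s.
That is 19.29 km/s.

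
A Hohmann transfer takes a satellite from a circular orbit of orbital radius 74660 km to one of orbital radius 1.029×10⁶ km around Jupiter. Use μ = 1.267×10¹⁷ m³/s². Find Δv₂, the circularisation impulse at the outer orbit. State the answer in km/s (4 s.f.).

r₁ = 74660 km = 7.466×10⁷ m.
r₂ = 1.029×10⁶ km = 1.029×10⁹ m.
Transfer ellipse a_t = (r₁ + r₂)/2 = 5.518×10⁸ m.
At r₁: circular v_c1 = √(μ/r₁) = 41190 m/s; transfer-perijove v_p = √[μ(2/r₁ − 1/a_t)] = 56250 m/s.
At r₂: circular v_c2 = √(μ/r₂) = 11100 m/s; transfer-apojove v_a = √[μ(2/r₂ − 1/a_t)] = 4082 m/s.
Δv₂ = v_c2 − v_a = 7015 m/s.
= 7.015 km/s.

Δv ≈ 7.015 km/s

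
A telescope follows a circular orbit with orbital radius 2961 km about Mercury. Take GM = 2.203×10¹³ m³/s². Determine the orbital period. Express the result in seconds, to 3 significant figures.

T ≈ 6820 seconds

r = 2961 km = 2.961×10⁶ m.
Kepler's third law: T = 2π√(r³/μ) = 2π√((2.961×10⁶)³ / 2.203×10¹³).
r³/μ = 1.178×10⁶ s², so T = 2π × 1.086×10³ = 6.821×10³ s.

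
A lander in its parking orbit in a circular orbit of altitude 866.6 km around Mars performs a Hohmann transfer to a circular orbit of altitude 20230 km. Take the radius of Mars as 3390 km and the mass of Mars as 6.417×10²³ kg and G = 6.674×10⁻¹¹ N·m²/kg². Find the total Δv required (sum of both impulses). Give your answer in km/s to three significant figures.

μ = GM = 6.674×10⁻¹¹ × 6.417×10²³ = 4.283×10¹³ m³/s².
r₁ = 3390 + 866.6 = 4256.6 km = 4.2566×10⁶ m.
r₂ = 3390 + 20230 = 23620 km = 2.3620×10⁷ m.
Transfer ellipse a_t = (r₁ + r₂)/2 = 1.394×10⁷ m.
At r₁: circular v_c1 = √(μ/r₁) = 3172 m/s; transfer-periapsis v_p = √[μ(2/r₁ − 1/a_t)] = 4129 m/s.
Δv₁ = v_p − v_c1 = 957.2 m/s.
At r₂: circular v_c2 = √(μ/r₂) = 1347 m/s; transfer-apoapsis v_a = √[μ(2/r₂ − 1/a_t)] = 744.1 m/s.
Δv₂ = v_c2 − v_a = 602.4 m/s.
Total Δv = Δv₁ + Δv₂ = 1560 m/s = 1.560 km/s.

Δv_total ≈ 1.56 km/s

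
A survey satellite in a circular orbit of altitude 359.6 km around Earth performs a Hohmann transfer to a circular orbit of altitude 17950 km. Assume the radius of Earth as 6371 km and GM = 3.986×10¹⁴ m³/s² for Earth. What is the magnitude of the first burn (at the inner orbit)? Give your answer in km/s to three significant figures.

r₁ = 6371 + 359.6 = 6730.6 km = 6.7306×10⁶ m.
r₂ = 6371 + 17950 = 24321 km = 2.4321×10⁷ m.
Transfer ellipse a_t = (r₁ + r₂)/2 = 1.553×10⁷ m.
At r₁: circular v_c1 = √(μ/r₁) = 7696 m/s; transfer-perigee v_p = √[μ(2/r₁ − 1/a_t)] = 9632 m/s.
Δv₁ = v_p − v_c1 = 1936 m/s.
= 1.936 km/s.

Δv ≈ 1.94 km/s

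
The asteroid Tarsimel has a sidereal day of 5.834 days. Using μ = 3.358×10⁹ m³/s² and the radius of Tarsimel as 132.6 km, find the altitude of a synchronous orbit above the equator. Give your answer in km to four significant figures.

h_sync ≈ 2653 km

T = 5.834 days = 5.041×10⁵ s.
A synchronous orbit has period T, so by Kepler's third law a = (μT²/4π²)^(1/3).
μT²/4π² = 3.358×10⁹ × (5.041×10⁵)² / 39.48 = 2.161×10¹⁹ m³.
a = 2.785×10⁶ m = 2785.4 km.
Altitude h = a − R = 2785.4 − 132.6 = 2652.8 km.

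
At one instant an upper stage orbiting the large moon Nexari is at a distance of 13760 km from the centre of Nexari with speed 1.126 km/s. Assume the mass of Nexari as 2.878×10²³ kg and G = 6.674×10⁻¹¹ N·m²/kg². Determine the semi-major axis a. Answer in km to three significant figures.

a ≈ 12600 km

μ = GM = 6.674×10⁻¹¹ × 2.878×10²³ = 1.921×10¹³ m³/s².
r = 1.376×10⁷ m.
Vis-viva rearranged: 1/a = 2/r − v²/μ = 1.453×10⁻⁷ − 6.601×10⁻⁸ = 7.934×10⁻⁸ m⁻¹.
a = 1.260×10⁷ m = 12604 km.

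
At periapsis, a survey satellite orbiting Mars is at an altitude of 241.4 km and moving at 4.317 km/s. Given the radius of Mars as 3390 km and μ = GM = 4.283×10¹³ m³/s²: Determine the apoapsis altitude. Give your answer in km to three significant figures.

apoapsis altitude ≈ 10300 km

r_p = 3390 + 241.4 = 3631.4 km = 3.631×10⁶ m.
Specific energy ε = v²/2 − μ/r = -2.476×10⁶ J/kg, so a = −μ/(2ε) = 8.649×10⁶ m.
The apsides satisfy r_p + r_a = 2a, so the apoapsis radius is 2a − r_p = 1.367×10⁷ m = 13666 km.
Apoapsis altitude = 13666 − 3390 = 10276 km.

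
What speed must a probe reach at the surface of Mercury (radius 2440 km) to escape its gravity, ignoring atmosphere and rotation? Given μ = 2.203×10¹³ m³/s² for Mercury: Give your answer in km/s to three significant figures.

v_esc ≈ 4.25 km/s

r = R = 2.440×10⁶ m.
Escape speed v_esc = √(2μ/r) = √(2 × 2.203×10¹³ / 2.440×10⁶) = √(1.806×10⁷) = 4249 m/s.
= 4.249 km/s.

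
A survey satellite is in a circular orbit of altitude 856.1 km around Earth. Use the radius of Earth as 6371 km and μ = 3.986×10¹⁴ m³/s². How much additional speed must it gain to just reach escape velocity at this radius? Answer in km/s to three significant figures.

r = 6371 + 856.1 = 7227.1 km = 7.2271×10⁶ m.
Circular speed v_c = √(μ/r) = 7427 m/s.
Escape speed v_esc = √(2μ/r) = √2 × v_c = 10500 m/s.
Δv = v_esc − v_c = 3076 m/s = 3.076 km/s.

Δv ≈ 3.08 km/s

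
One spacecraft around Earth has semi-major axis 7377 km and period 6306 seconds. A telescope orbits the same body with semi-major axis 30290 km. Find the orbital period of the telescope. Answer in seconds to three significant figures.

Kepler's third law: T² ∝ a³, so T₂ = T₁ (a₂/a₁)^(3/2).
a₂/a₁ = 4.106, (a₂/a₁)^(3/2) = 8.320.
T₂ = 6306 × 8.320 = 52470 seconds.

T₂ ≈ 52500 seconds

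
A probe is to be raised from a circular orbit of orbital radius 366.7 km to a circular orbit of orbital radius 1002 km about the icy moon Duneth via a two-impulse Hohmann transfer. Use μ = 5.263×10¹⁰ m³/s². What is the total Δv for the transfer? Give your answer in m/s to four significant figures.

Δv_total ≈ 141.0 m/s

r₁ = 366.7 km = 3.667×10⁵ m.
r₂ = 1002 km = 1.002×10⁶ m.
Transfer ellipse a_t = (r₁ + r₂)/2 = 6.844×10⁵ m.
At r₁: circular v_c1 = √(μ/r₁) = 378.8 m/s; transfer-periapsis v_p = √[μ(2/r₁ − 1/a_t)] = 458.4 m/s.
Δv₁ = v_p − v_c1 = 79.57 m/s.
At r₂: circular v_c2 = √(μ/r₂) = 229.2 m/s; transfer-apoapsis v_a = √[μ(2/r₂ − 1/a_t)] = 167.8 m/s.
Δv₂ = v_c2 − v_a = 61.42 m/s.
Total Δv = Δv₁ + Δv₂ = 141.0 m/s.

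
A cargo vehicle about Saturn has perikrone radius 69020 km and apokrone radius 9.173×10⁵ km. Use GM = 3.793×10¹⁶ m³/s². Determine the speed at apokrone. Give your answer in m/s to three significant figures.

v ≈ 2410 m/s

Semi-major axis a = (r_p + r_a)/2 = 4.9316×10⁵ km = 4.932×10⁸ m.
Vis-viva: v² = μ(2/r − 1/a) = 3.793×10¹⁶ × (2.180×10⁻⁹ − 2.028×10⁻⁹) = 5.787×10⁶ m²/s².
v = 2406 m/s.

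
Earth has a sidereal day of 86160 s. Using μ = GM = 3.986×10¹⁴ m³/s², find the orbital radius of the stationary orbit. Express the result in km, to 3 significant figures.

A synchronous orbit has period T, so by Kepler's third law a = (μT²/4π²)^(1/3).
μT²/4π² = 3.986×10¹⁴ × (8.616×10⁴)² / 39.48 = 7.495×10²² m³.
a = 4.216×10⁷ m = 42163 km.

r_sync ≈ 42200 km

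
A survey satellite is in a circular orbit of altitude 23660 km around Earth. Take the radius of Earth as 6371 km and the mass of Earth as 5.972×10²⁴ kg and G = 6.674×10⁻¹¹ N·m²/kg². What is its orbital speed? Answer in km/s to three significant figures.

μ = GM = 6.674×10⁻¹¹ × 5.972×10²⁴ = 3.986×10¹⁴ m³/s².
r = 6371 + 23660 = 30031 km = 3.0031×10⁷ m.
For a circular orbit v = √(μ/r) = √(3.986×10¹⁴ / 3.003×10⁷) = √(1.327×10⁷) = 3643 m/s.
That is 3.643 km/s.

v ≈ 3.64 km/s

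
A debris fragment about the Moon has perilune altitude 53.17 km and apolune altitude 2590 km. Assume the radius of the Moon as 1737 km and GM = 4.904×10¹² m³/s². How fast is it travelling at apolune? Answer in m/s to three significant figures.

v ≈ 814 m/s

r_p = 1737 + 53.17 = 1790.2 km = 1.7902×10⁶ m.
r_a = 1737 + 2590 = 4327.0 km = 4.3270×10⁶ m.
Semi-major axis a = (r_p + r_a)/2 = 3058.6 km = 3.059×10⁶ m.
Vis-viva: v² = μ(2/r − 1/a) = 4.904×10¹² × (4.622×10⁻⁷ − 3.269×10⁻⁷) = 6.633×10⁵ m²/s².
v = 814.5 m/s.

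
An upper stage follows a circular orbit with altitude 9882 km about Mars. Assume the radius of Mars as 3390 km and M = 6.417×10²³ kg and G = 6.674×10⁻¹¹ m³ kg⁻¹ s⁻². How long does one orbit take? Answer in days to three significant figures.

μ = GM = 6.674×10⁻¹¹ × 6.417×10²³ = 4.283×10¹³ m³/s².
r = 3390 + 9882 = 13272 km = 1.3272×10⁷ m.
Kepler's third law: T = 2π√(r³/μ) = 2π√((1.327×10⁷)³ / 4.283×10¹³).
r³/μ = 5.459×10⁷ s², so T = 2π × 7.388×10³ = 4.642×10⁴ s.
Converting: 4.642×10⁴ s ÷ 86400 = 0.5373 days.

T ≈ 0.537 days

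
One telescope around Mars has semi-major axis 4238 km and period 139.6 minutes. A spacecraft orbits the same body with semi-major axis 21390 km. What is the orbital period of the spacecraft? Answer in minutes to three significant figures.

Kepler's third law: T² ∝ a³, so T₂ = T₁ (a₂/a₁)^(3/2).
a₂/a₁ = 5.047, (a₂/a₁)^(3/2) = 11.34.
T₂ = 139.6 × 11.34 = 1583 minutes.

T₂ ≈ 1580 minutes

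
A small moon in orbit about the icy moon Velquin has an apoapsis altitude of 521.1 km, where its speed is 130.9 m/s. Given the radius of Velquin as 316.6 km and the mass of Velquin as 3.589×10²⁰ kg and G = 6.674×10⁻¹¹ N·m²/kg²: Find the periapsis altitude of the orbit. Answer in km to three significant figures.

periapsis altitude ≈ 41.8 km

μ = GM = 6.674×10⁻¹¹ × 3.589×10²⁰ = 2.395×10¹⁰ m³/s².
r_a = 316.6 + 521.1 = 837.70 km = 8.377×10⁵ m.
Specific energy ε = v²/2 − μ/r = -2.003×10⁴ J/kg, so a = −μ/(2ε) = 5.980×10⁵ m.
The apsides satisfy r_p + r_a = 2a, so the periapsis radius is 2a − r_a = 3.584×10⁵ m = 358.37 km.
Periapsis altitude = 358.37 − 316.6 = 41.774 km.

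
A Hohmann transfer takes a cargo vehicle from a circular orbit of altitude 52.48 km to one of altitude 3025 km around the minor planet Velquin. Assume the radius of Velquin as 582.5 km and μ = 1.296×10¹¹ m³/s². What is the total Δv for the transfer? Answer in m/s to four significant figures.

r₁ = 582.5 + 52.48 = 634.98 km = 6.3498×10⁵ m.
r₂ = 582.5 + 3025 = 3607.5 km = 3.6075×10⁶ m.
Transfer ellipse a_t = (r₁ + r₂)/2 = 2.121×10⁶ m.
At r₁: circular v_c1 = √(μ/r₁) = 451.8 m/s; transfer-periapsis v_p = √[μ(2/r₁ − 1/a_t)] = 589.2 m/s.
Δv₁ = v_p − v_c1 = 137.4 m/s.
At r₂: circular v_c2 = √(μ/r₂) = 189.5 m/s; transfer-apoapsis v_a = √[μ(2/r₂ − 1/a_t)] = 103.7 m/s.
Δv₂ = v_c2 − v_a = 85.84 m/s.
Total Δv = Δv₁ + Δv₂ = 223.2 m/s.

Δv_total ≈ 223.2 m/s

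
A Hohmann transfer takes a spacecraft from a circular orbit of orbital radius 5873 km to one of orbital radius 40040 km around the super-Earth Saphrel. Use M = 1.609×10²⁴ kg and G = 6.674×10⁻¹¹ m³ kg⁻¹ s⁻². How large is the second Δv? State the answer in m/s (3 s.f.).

Δv ≈ 809 m/s

μ = GM = 6.674×10⁻¹¹ × 1.609×10²⁴ = 1.074×10¹⁴ m³/s².
r₁ = 5873 km = 5.873×10⁶ m.
r₂ = 40040 km = 4.004×10⁷ m.
Transfer ellipse a_t = (r₁ + r₂)/2 = 2.296×10⁷ m.
At r₁: circular v_c1 = √(μ/r₁) = 4276 m/s; transfer-periapsis v_p = √[μ(2/r₁ − 1/a_t)] = 5647 m/s.
At r₂: circular v_c2 = √(μ/r₂) = 1638 m/s; transfer-apoapsis v_a = √[μ(2/r₂ − 1/a_t)] = 828.3 m/s.
Δv₂ = v_c2 − v_a = 809.3 m/s.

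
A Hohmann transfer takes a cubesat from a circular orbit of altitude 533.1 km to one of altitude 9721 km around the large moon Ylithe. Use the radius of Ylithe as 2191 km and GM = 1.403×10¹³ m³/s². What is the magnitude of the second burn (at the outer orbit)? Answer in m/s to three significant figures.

r₁ = 2191 + 533.1 = 2724.1 km = 2.7241×10⁶ m.
r₂ = 2191 + 9721 = 11912 km = 1.1912×10⁷ m.
Transfer ellipse a_t = (r₁ + r₂)/2 = 7.318×10⁶ m.
At r₁: circular v_c1 = √(μ/r₁) = 2269 m/s; transfer-periapsis v_p = √[μ(2/r₁ − 1/a_t)] = 2895 m/s.
At r₂: circular v_c2 = √(μ/r₂) = 1085 m/s; transfer-apoapsis v_a = √[μ(2/r₂ − 1/a_t)] = 662.1 m/s.
Δv₂ = v_c2 − v_a = 423.1 m/s.

Δv ≈ 423 m/s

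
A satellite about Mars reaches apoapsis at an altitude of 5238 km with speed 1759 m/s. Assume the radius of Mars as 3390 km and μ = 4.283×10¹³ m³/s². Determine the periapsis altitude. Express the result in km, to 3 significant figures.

r_a = 3390 + 5238 = 8628.0 km = 8.628×10⁶ m.
Specific energy ε = v²/2 − μ/r = -3.417×10⁶ J/kg, so a = −μ/(2ε) = 6.267×10⁶ m.
The apsides satisfy r_p + r_a = 2a, so the periapsis radius is 2a − r_a = 3.906×10⁶ m = 3906.3 km.
Periapsis altitude = 3906.3 − 3390 = 516.28 km.

periapsis altitude ≈ 516 km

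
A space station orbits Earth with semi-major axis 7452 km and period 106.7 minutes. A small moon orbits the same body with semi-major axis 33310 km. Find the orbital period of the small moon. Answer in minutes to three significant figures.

T₂ ≈ 1010 minutes

Kepler's third law: T² ∝ a³, so T₂ = T₁ (a₂/a₁)^(3/2).
a₂/a₁ = 4.470, (a₂/a₁)^(3/2) = 9.450.
T₂ = 106.7 × 9.450 = 1008 minutes.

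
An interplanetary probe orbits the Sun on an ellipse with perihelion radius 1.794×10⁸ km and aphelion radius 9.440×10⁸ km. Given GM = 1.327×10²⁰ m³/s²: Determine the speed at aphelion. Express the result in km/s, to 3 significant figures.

Semi-major axis a = (r_p + r_a)/2 = 5.6170×10⁸ km = 5.617×10¹¹ m.
Vis-viva: v² = μ(2/r − 1/a) = 1.327×10²⁰ × (2.119×10⁻¹² − 1.780×10⁻¹²) = 4.490×10⁷ m²/s².
v = 6701 m/s = 6.701 km/s.

v ≈ 6.70 km/s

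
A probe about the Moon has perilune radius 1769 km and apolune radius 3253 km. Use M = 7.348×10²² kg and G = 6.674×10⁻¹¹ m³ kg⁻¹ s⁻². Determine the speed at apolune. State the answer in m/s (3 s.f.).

μ = GM = 6.674×10⁻¹¹ × 7.348×10²² = 4.904×10¹² m³/s².
Semi-major axis a = (r_p + r_a)/2 = 2511.0 km = 2.511×10⁶ m.
Vis-viva: v² = μ(2/r − 1/a) = 4.904×10¹² × (6.148×10⁻⁷ − 3.982×10⁻⁷) = 1.062×10⁶ m²/s².
v = 1031 m/s.

v ≈ 1030 m/s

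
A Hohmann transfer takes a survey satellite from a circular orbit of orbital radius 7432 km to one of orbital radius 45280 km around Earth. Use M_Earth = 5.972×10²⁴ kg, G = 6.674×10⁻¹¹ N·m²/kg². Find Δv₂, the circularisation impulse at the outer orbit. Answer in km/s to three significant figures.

μ = GM = 6.674×10⁻¹¹ × 5.972×10²⁴ = 3.986×10¹⁴ m³/s².
r₁ = 7432 km = 7.432×10⁶ m.
r₂ = 45280 km = 4.528×10⁷ m.
Transfer ellipse a_t = (r₁ + r₂)/2 = 2.636×10⁷ m.
At r₁: circular v_c1 = √(μ/r₁) = 7323 m/s; transfer-perigee v_p = √[μ(2/r₁ − 1/a_t)] = 9599 m/s.
At r₂: circular v_c2 = √(μ/r₂) = 2967 m/s; transfer-apogee v_a = √[μ(2/r₂ − 1/a_t)] = 1575 m/s.
Δv₂ = v_c2 − v_a = 1391 m/s.
= 1.391 km/s.

Δv ≈ 1.39 km/s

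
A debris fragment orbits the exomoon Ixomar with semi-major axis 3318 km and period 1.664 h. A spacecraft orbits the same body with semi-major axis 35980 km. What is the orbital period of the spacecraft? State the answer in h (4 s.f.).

T₂ ≈ 59.42 h

Kepler's third law: T² ∝ a³, so T₂ = T₁ (a₂/a₁)^(3/2).
a₂/a₁ = 10.84, (a₂/a₁)^(3/2) = 35.71.
T₂ = 1.664 × 35.71 = 59.42 h.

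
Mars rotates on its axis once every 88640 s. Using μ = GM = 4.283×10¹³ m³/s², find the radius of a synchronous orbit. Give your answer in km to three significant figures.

A synchronous orbit has period T, so by Kepler's third law a = (μT²/4π²)^(1/3).
μT²/4π² = 4.283×10¹³ × (8.864×10⁴)² / 39.48 = 8.524×10²¹ m³.
a = 2.043×10⁷ m = 20428 km.

r_sync ≈ 20400 km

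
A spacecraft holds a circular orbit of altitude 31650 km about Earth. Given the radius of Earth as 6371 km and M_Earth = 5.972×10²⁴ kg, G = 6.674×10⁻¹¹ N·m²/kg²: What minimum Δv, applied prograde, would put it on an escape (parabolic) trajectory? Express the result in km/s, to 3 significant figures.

Δv ≈ 1.34 km/s

μ = GM = 6.674×10⁻¹¹ × 5.972×10²⁴ = 3.986×10¹⁴ m³/s².
r = 6371 + 31650 = 38021 km = 3.8021×10⁷ m.
Circular speed v_c = √(μ/r) = 3238 m/s.
Escape speed v_esc = √(2μ/r) = √2 × v_c = 4579 m/s.
Δv = v_esc − v_c = 1341 m/s = 1.341 km/s.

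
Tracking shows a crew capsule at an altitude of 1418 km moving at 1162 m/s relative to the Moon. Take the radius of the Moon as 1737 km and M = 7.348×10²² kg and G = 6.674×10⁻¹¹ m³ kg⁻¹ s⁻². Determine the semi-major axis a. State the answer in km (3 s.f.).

a ≈ 2790 km

μ = GM = 6.674×10⁻¹¹ × 7.348×10²² = 4.904×10¹² m³/s².
r = 1737 + 1418 = 3155.0 km = 3.155×10⁶ m.
Vis-viva rearranged: 1/a = 2/r − v²/μ = 6.339×10⁻⁷ − 2.753×10⁻⁷ = 3.586×10⁻⁷ m⁻¹.
a = 2.789×10⁶ m = 2788.8 km.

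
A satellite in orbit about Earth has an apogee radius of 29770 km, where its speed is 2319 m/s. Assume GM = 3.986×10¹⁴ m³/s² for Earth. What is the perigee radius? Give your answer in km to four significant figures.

perigee radius ≈ 7481 km

r_a = 2.977×10⁷ m.
Specific energy ε = v²/2 − μ/r = -1.070×10⁷ J/kg, so a = −μ/(2ε) = 1.863×10⁷ m.
The apsides satisfy r_p + r_a = 2a, so the perigee radius is 2a − r_a = 7.481×10⁶ m = 7480.8 km.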